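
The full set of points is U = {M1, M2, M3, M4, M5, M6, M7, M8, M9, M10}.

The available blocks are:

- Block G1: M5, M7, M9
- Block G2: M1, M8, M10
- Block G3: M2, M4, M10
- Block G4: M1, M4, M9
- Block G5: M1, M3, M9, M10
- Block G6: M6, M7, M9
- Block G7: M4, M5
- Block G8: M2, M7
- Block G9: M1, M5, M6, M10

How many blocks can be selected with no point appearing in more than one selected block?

G2, G7, G8 are pairwise disjoint (G2={M1,M8,M10}; G7={M4,M5}; G8={M2,M7}).
Every remaining block overlaps one of these, and no 4 of the listed blocks are pairwise disjoint, so 3 is the maximum.

3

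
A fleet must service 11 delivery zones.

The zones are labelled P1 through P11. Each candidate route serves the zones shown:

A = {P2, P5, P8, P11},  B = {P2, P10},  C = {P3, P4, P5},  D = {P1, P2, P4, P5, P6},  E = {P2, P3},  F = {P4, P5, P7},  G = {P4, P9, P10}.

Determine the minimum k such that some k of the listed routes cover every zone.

A and D and E and F and G together: A ∪ D ∪ E ∪ F ∪ G = {P1, P2, P3, P4, P5, P6, P7, P8, P9, P10, P11} — every zone is covered.
No 4 of the 7 routes cover everything (all 35 combinations miss at least one zone), so 5 is optimal.

5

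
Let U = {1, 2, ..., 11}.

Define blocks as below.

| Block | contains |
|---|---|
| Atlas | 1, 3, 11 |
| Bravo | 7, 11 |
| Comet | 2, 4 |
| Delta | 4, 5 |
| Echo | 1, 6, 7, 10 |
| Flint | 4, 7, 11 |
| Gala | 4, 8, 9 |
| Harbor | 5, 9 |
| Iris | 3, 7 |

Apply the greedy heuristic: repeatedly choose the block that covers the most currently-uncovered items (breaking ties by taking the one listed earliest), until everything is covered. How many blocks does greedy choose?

5

Greedy: pick Echo (covers 4 new) → pick Gala (covers 3 new) → pick Atlas (covers 2 new) → pick Comet (covers 1 new) → pick Delta (covers 1 new). Total picks: 5.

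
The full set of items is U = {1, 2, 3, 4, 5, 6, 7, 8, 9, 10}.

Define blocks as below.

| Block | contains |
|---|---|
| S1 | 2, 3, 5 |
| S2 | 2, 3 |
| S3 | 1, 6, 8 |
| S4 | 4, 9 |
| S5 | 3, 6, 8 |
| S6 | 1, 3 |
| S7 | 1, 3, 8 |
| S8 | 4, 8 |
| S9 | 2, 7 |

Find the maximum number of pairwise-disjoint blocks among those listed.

S4, S5, S9 are pairwise disjoint (S4={4,9}; S5={3,6,8}; S9={2,7}).
Every remaining block overlaps one of these, and no 4 of the listed blocks are pairwise disjoint, so 3 is the maximum.

3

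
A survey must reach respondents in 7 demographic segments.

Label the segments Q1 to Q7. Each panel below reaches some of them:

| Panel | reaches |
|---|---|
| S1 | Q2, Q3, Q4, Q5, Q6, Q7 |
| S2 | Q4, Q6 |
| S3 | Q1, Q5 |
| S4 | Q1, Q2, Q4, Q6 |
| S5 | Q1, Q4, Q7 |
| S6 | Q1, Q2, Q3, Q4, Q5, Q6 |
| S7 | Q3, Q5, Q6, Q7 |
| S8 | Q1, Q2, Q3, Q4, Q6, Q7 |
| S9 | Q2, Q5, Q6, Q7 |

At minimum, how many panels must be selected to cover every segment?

S6 and S8 together: S6 ∪ S8 = {Q1, Q2, Q3, Q4, Q5, Q6, Q7} — every segment is covered.
No single panel has all 7 segments (the largest, S1, has 6), so 2 is optimal.

2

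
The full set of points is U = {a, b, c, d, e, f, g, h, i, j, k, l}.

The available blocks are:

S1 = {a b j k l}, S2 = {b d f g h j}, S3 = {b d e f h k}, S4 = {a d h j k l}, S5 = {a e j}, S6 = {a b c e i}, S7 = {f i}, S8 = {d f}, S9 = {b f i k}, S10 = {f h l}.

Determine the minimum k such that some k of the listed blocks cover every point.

3

S2, S4, and S6 cover everything between them: the union {a, b, c, d, e, f, g, h, i, j, k, l} is all of U.
Only S6 contains c, so S6 is forced; the remaining 7 points need at least 2 more blocks (each remaining block adds at most 5) — so at least 3 blocks are needed, and 3 is optimal.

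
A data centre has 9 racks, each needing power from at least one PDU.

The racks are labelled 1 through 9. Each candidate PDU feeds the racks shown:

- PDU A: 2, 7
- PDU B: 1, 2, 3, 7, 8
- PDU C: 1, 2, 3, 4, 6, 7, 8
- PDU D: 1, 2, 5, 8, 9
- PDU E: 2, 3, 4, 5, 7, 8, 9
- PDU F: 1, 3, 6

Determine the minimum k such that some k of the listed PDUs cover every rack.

2

Take {C, E}. Their union is {1, 2, 3, 4, 5, 6, 7, 8, 9}, which is all 9 racks.
No single PDU has all 9 racks (the largest, C, has 7), so 2 is optimal.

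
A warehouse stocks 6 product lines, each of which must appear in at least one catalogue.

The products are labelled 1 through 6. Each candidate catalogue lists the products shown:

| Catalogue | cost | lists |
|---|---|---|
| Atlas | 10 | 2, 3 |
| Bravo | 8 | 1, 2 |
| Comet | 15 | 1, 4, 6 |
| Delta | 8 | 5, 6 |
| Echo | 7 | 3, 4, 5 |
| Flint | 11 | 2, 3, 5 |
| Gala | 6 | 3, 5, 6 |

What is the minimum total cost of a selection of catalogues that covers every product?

21

Bravo, Echo, Gala together cover every product (Bravo ∪ Echo ∪ Gala = {1, 2, 3, 4, 5, 6}); total cost 8 + 7 + 6 = 21.
No covering selection has total cost below 21.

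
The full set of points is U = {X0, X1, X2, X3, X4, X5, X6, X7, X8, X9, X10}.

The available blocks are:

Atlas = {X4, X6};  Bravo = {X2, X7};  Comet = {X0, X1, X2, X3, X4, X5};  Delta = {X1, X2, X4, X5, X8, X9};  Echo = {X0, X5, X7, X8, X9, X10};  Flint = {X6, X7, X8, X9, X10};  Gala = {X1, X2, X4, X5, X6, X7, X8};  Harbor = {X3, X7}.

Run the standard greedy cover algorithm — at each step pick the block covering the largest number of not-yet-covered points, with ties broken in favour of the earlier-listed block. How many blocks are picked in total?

Greedy: pick Gala (covers 7 new) → pick Echo (covers 3 new) → pick Comet (covers 1 new). Total picks: 3.
(The true minimum cover uses only 2 blocks, so greedy is not optimal here.)

3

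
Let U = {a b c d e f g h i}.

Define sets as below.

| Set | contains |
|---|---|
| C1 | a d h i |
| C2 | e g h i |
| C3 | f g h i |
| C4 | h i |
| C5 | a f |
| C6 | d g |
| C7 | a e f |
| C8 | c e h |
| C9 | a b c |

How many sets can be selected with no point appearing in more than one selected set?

3

C5, C6, C8 are pairwise disjoint (C5={a,f}; C6={d,g}; C8={c,e,h}).
Every remaining set overlaps one of these, and no 4 of the listed sets are pairwise disjoint, so 3 is the maximum.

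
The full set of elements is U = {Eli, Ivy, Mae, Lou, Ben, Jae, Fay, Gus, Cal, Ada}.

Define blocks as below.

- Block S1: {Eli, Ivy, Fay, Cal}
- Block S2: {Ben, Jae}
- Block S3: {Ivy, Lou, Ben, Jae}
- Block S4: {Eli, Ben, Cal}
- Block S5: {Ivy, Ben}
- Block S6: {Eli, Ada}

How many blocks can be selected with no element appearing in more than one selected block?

S2, S6 are pairwise disjoint (S2={Ben,Jae}; S6={Eli,Ada}).
Every remaining block overlaps one of these, and no 3 of the listed blocks are pairwise disjoint, so 2 is the maximum.

2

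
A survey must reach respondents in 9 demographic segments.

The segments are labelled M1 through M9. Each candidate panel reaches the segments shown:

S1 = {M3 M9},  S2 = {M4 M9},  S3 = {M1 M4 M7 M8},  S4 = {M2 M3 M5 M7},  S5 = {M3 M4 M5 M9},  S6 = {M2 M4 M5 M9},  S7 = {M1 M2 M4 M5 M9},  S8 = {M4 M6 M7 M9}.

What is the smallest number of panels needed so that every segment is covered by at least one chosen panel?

3

Take {S3, S4, S8}. Their union is {M1, M2, M3, M4, M5, M6, M7, M8, M9}, which is all 9 segments.
Only S8 contains M6, so S8 is forced; the remaining 5 segments need at least 2 more panels (each remaining panel adds at most 3) — so at least 3 panels are needed, and 3 is optimal.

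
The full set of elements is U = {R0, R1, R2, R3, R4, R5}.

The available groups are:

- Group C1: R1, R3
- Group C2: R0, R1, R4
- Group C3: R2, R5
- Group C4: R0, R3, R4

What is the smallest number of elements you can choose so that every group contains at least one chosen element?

3

The 3 elements {R1, R3, R5} hit every group.
No choice of 2 elements meets every group, so 3 is the minimum.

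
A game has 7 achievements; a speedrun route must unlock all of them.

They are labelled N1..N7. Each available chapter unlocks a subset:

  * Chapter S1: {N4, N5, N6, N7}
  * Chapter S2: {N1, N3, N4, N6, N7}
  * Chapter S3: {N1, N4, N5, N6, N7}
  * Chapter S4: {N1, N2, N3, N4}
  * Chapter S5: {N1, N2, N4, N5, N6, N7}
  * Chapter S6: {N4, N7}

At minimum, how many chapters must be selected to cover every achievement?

2

S1 and S4 together: S1 ∪ S4 = {N1, N2, N3, N4, N5, N6, N7} — every achievement is covered.
No single chapter has all 7 achievements (the largest, S5, has 6), so 2 is optimal.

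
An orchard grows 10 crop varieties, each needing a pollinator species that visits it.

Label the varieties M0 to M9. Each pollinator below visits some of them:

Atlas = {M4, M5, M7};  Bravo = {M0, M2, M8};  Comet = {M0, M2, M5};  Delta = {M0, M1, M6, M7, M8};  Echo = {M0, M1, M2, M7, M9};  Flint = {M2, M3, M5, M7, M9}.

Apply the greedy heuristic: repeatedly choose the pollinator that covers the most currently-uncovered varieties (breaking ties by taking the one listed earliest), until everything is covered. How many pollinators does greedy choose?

Greedy: pick Delta (covers 5 new) → pick Flint (covers 4 new) → pick Atlas (covers 1 new). Total picks: 3.

3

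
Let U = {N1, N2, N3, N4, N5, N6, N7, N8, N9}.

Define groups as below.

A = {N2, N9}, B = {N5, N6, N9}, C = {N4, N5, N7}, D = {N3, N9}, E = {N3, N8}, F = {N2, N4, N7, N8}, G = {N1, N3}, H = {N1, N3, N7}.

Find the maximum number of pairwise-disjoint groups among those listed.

3

A, C, G are pairwise disjoint (A={N2,N9}; C={N4,N5,N7}; G={N1,N3}).
Every remaining group overlaps one of these, and no 4 of the listed groups are pairwise disjoint, so 3 is the maximum.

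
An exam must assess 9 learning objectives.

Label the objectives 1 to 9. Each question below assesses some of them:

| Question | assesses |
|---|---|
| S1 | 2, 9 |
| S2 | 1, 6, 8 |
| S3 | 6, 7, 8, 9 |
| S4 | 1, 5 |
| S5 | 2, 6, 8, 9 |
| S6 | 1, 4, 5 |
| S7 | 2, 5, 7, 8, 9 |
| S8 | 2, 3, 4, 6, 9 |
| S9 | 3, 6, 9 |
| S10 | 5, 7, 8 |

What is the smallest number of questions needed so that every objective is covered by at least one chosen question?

S2 and S7 and S8 together: S2 ∪ S7 ∪ S8 = {1, 2, 3, 4, 5, 6, 7, 8, 9} — every objective is covered.
No 2 of the 10 questions cover everything (all 45 combinations miss at least one objective), so 3 is optimal.

3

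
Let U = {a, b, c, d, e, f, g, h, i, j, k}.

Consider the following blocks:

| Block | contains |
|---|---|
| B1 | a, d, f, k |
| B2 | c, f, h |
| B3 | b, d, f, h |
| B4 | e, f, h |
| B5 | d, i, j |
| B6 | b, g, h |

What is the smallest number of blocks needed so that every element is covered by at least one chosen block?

5

B1 and B2 and B4 and B5 and B6 together: B1 ∪ B2 ∪ B4 ∪ B5 ∪ B6 = {a, b, c, d, e, f, g, h, i, j, k} — every element is covered.
No 4 of the 6 blocks cover everything (all 15 combinations miss at least one element), so 5 is optimal.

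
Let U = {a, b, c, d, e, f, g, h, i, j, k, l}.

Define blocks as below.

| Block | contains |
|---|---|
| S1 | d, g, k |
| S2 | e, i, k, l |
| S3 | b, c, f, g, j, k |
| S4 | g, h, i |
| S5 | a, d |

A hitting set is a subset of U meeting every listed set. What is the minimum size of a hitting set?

The 3 points {d, h, k} hit every block.
No choice of 2 points meets every block, so 3 is the minimum.

3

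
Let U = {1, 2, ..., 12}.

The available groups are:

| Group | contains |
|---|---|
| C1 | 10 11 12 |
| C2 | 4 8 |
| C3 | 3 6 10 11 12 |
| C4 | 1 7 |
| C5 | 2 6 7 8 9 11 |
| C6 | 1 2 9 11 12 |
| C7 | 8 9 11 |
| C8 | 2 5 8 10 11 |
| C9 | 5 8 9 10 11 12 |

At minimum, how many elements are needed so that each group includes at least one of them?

3

H = {7, 8, 11} meets every group (each contains at least one member of H), and |H| = 3.
The groups C2, C3, C4 are pairwise disjoint, so any hitting set needs a separate element for each — at least 3. Hence 3 is optimal.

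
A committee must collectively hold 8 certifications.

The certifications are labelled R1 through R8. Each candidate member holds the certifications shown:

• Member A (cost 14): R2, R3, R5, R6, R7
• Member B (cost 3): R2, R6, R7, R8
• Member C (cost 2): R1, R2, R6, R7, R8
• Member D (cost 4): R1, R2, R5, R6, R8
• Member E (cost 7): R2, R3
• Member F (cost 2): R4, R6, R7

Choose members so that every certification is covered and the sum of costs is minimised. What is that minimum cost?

13

D, E, F together cover every certification (D ∪ E ∪ F = {R1, R2, R3, R4, R5, R6, R7, R8}); total cost 4 + 7 + 2 = 13.
The greedy pick C, F, D, E costs 15; no covering selection beats 13.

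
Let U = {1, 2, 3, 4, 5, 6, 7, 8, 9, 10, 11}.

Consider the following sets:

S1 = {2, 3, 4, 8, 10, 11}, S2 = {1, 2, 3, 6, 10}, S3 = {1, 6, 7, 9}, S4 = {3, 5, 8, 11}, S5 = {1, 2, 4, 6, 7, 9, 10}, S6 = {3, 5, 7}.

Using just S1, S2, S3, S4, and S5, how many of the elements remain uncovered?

Union of S1, S2, S3, S4, S5 = {1, 2, 3, 4, 5, 6, 7, 8, 9, 10, 11} — that's every element, so 0 are uncovered.

0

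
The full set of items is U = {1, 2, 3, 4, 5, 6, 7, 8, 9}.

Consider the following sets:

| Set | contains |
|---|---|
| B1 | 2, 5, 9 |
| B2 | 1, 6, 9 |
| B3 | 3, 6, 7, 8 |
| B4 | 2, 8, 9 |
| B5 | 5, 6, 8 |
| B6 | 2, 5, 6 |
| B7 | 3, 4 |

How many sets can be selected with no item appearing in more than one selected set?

B4, B7 are pairwise disjoint (B4={2,8,9}; B7={3,4}).
Every remaining set overlaps one of these, and no 3 of the listed sets are pairwise disjoint, so 2 is the maximum.

2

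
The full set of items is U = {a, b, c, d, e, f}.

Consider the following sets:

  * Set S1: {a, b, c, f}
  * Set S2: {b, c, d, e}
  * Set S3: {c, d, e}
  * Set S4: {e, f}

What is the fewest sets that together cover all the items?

Take {S1, S3}. Their union is {a, b, c, d, e, f}, which is all 6 items.
No single set has all 6 items (the largest, S1, has 4), so 2 is optimal.

2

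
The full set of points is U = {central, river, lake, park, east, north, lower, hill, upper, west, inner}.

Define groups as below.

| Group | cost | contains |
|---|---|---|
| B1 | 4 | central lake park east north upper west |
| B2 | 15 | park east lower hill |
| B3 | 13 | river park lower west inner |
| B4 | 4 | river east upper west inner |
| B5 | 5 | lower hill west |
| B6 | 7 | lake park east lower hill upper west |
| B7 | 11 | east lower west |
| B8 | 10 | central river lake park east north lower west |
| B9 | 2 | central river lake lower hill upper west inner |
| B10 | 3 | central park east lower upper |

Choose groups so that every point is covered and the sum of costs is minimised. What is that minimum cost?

6

B1, B9 together cover every point (B1 ∪ B9 = {central, river, lake, park, east, north, lower, hill, upper, west, inner}); total cost 4 + 2 = 6.
No covering selection has total cost below 6.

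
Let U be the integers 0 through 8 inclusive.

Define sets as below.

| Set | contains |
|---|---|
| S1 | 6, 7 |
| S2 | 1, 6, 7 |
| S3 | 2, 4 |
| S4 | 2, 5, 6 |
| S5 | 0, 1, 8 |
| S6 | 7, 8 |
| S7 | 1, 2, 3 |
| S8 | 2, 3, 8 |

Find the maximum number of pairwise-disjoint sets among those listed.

S1, S3, S5 are pairwise disjoint (S1={6,7}; S3={2,4}; S5={0,1,8}).
Every remaining set overlaps one of these, and no 4 of the listed sets are pairwise disjoint, so 3 is the maximum.

3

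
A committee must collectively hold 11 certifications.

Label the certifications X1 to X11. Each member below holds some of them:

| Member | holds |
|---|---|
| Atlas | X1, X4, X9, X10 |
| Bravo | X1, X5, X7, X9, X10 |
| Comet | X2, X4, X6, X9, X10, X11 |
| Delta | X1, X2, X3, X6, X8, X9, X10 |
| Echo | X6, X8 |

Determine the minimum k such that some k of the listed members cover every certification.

Bravo and Comet and Delta together: Bravo ∪ Comet ∪ Delta = {X1, X2, X3, X4, X5, X6, X7, X8, X9, X10, X11} — every certification is covered.
Only Delta contains X3, so Delta is forced; the remaining 4 certifications need at least 2 more members (each remaining member adds at most 2) — so at least 3 members are needed, and 3 is optimal.

3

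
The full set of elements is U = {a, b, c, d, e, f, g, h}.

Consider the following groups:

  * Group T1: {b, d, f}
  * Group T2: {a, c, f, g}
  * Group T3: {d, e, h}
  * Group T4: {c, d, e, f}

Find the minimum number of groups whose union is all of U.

T1, T2, and T3 cover everything between them: the union {a, b, c, d, e, f, g, h} is all of U.
Only T2 contains a, so T2 is forced; the remaining 4 elements need at least 2 more groups (each remaining group adds at most 3) — so at least 3 groups are needed, and 3 is optimal.

3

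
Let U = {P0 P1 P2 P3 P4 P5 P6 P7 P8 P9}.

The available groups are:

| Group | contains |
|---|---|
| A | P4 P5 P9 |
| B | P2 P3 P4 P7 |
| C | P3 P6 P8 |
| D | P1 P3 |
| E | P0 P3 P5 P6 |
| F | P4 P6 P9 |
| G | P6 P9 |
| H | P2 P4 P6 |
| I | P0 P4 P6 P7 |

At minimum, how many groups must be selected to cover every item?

5

Take {B, C, D, E, F}. Their union is {P0, P1, P2, P3, P4, P5, P6, P7, P8, P9}, which is all 10 items.
No 4 of the 9 groups cover everything (all 126 combinations miss at least one item), so 5 is optimal.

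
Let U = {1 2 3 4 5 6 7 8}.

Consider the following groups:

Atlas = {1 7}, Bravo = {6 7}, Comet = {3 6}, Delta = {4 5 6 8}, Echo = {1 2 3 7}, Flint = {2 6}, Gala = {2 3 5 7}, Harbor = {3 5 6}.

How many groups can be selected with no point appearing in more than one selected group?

2

Atlas, Harbor are pairwise disjoint (Atlas={1,7}; Harbor={3,5,6}).
Every remaining group overlaps one of these, and no 3 of the listed groups are pairwise disjoint, so 2 is the maximum.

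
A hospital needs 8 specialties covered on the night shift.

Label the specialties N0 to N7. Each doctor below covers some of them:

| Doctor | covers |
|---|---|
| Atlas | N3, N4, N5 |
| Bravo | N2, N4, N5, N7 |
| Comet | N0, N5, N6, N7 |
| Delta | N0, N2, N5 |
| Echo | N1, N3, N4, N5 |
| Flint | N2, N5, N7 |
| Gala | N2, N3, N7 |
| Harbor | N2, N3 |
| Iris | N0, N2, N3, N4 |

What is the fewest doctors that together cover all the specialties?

3

Take {Comet, Echo, Harbor}. Their union is {N0, N1, N2, N3, N4, N5, N6, N7}, which is all 8 specialties.
Only Echo contains N1, so Echo is forced; the remaining 4 specialties need at least 2 more doctors (each remaining doctor adds at most 3) — so at least 3 doctors are needed, and 3 is optimal.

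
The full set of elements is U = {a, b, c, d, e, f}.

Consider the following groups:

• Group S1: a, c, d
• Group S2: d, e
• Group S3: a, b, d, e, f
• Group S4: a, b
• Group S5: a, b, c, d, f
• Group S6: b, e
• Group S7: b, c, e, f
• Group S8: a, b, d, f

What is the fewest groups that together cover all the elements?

2

Take {S3, S7}. Their union is {a, b, c, d, e, f}, which is all 6 elements.
No single group has all 6 elements (the largest, S3, has 5), so 2 is optimal.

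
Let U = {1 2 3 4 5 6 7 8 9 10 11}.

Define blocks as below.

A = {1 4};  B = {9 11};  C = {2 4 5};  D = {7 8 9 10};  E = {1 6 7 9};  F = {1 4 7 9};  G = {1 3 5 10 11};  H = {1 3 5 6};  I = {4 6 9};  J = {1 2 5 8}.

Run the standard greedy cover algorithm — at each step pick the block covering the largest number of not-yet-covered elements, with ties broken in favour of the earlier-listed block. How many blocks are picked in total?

4

Greedy: pick G (covers 5 new) → pick D (covers 3 new) → pick C (covers 2 new) → pick E (covers 1 new). Total picks: 4.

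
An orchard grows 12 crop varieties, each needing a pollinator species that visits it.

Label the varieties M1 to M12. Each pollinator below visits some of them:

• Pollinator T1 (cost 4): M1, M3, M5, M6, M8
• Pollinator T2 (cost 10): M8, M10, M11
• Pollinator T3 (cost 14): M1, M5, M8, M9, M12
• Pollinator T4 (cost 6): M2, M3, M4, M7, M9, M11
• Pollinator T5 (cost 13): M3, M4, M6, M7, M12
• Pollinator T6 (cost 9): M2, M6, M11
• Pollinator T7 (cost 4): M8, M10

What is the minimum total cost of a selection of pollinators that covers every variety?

T1, T4, T5, T7 together cover every variety (T1 ∪ T4 ∪ T5 ∪ T7 = {M1, M2, M3, M4, M5, M6, M7, M8, M9, M10, M11, M12}); total cost 4 + 6 + 13 + 4 = 27.
No covering selection has total cost below 27.

27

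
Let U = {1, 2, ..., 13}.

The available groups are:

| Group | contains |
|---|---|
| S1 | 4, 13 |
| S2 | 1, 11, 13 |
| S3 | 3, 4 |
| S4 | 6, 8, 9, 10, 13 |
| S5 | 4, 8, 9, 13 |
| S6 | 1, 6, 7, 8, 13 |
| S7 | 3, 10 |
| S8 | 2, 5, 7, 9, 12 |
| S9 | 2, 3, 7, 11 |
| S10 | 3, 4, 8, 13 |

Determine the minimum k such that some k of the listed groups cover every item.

Take {S2, S4, S8, S10}. Their union is {1, 2, 3, 4, 5, 6, 7, 8, 9, 10, 11, 12, 13}, which is all 13 items.
No 3 of the 10 groups cover everything (all 120 combinations miss at least one item), so 4 is optimal.

4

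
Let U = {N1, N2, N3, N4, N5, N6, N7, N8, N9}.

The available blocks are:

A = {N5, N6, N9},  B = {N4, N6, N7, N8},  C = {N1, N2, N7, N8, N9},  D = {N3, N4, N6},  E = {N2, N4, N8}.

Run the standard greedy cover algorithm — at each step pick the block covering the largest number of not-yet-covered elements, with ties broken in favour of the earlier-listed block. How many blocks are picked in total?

Greedy: pick C (covers 5 new) → pick D (covers 3 new) → pick A (covers 1 new). Total picks: 3.

3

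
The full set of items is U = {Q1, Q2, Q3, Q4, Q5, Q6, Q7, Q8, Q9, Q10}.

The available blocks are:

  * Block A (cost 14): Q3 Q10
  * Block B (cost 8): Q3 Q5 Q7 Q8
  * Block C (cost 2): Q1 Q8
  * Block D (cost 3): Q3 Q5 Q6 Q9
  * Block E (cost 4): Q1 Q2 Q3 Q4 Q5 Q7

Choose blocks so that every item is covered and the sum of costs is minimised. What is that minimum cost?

A, C, D, E together cover every item (A ∪ C ∪ D ∪ E = {Q1, Q2, Q3, Q4, Q5, Q6, Q7, Q8, Q9, Q10}); total cost 14 + 2 + 3 + 4 = 23.
No covering selection has total cost below 23.

23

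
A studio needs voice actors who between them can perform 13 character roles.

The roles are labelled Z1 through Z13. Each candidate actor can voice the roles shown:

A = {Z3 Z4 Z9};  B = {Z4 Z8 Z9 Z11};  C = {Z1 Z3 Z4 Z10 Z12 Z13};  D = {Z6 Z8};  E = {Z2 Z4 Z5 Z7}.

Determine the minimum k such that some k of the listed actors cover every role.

B and C and D and E together: B ∪ C ∪ D ∪ E = {Z1, Z2, Z3, Z4, Z5, Z6, Z7, Z8, Z9, Z10, Z11, Z12, Z13} — every role is covered.
Only C contains Z1, so C is forced; the remaining 7 roles need at least 3 more actors (each remaining actor adds at most 3) — so at least 4 actors are needed, and 4 is optimal.

4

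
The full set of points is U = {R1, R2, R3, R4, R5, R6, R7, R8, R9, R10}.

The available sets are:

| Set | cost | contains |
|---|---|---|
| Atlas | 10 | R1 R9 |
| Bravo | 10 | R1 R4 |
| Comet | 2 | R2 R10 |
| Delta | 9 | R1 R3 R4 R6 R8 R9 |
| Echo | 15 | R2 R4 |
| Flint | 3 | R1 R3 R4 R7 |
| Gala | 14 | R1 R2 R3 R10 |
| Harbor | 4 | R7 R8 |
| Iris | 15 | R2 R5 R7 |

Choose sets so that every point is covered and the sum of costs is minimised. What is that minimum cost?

26

Comet, Delta, Iris together cover every point (Comet ∪ Delta ∪ Iris = {R1, R2, R3, R4, R5, R6, R7, R8, R9, R10}); total cost 2 + 9 + 15 = 26.
The greedy pick Flint, Comet, Delta, Iris costs 29; no covering selection beats 26.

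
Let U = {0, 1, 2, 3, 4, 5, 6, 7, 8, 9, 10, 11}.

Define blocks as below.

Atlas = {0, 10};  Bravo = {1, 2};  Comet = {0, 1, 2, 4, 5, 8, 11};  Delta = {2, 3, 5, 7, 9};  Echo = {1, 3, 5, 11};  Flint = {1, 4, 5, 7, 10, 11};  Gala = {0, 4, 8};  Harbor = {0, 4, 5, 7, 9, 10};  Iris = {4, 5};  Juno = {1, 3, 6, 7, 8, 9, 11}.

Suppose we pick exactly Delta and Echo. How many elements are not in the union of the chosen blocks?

Union of Delta, Echo = {1, 2, 3, 5, 7, 9, 11}.
Not covered: 0, 4, 6, 8, 10 — 5 elements.

5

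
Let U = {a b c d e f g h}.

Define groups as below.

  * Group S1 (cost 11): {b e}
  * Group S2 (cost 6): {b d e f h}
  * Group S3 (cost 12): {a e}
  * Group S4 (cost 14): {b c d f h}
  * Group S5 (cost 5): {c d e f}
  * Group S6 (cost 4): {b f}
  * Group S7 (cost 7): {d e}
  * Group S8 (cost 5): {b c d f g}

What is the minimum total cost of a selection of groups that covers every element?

23

S2, S3, S8 together cover every element (S2 ∪ S3 ∪ S8 = {a, b, c, d, e, f, g, h}); total cost 6 + 12 + 5 = 23.
No covering selection has total cost below 23.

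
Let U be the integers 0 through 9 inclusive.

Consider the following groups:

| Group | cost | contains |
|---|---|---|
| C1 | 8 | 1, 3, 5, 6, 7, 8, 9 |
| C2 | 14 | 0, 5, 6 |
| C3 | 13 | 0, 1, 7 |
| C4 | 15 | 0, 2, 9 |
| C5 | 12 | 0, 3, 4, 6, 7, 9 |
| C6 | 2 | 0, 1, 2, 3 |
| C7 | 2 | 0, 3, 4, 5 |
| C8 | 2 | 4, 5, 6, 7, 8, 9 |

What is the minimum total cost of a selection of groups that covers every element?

C6, C8 together cover every element (C6 ∪ C8 = {0, 1, 2, 3, 4, 5, 6, 7, 8, 9}); total cost 2 + 2 = 4.
No covering selection has total cost below 4.

4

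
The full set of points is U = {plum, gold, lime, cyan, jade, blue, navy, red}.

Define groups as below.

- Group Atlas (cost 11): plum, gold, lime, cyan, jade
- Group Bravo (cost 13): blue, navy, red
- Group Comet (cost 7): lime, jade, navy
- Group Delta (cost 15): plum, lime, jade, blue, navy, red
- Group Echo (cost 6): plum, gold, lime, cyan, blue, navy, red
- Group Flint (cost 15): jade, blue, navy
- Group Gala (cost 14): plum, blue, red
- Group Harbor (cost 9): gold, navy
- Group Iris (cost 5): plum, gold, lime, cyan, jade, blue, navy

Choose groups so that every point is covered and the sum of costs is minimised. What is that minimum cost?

Echo, Iris together cover every point (Echo ∪ Iris = {plum, gold, lime, cyan, jade, blue, navy, red}); total cost 6 + 5 = 11.
No covering selection has total cost below 11.

11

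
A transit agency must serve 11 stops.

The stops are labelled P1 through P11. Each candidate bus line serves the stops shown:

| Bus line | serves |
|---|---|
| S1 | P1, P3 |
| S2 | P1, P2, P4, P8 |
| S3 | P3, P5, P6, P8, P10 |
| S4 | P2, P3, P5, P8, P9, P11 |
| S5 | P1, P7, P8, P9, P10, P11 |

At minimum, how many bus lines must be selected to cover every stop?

Take {S2, S3, S5}. Their union is {P1, P2, P3, P4, P5, P6, P7, P8, P9, P10, P11}, which is all 11 stops.
Only S2 contains P4, so S2 is forced; the remaining 7 stops need at least 2 more bus lines (each remaining bus line adds at most 4) — so at least 3 bus lines are needed, and 3 is optimal.

3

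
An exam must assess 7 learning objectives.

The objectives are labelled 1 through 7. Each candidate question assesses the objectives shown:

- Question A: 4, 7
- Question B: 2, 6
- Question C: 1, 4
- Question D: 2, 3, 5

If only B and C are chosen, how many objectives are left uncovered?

3

Union of B, C = {1, 2, 4, 6}.
Not covered: 3, 5, 7 — 3 objectives.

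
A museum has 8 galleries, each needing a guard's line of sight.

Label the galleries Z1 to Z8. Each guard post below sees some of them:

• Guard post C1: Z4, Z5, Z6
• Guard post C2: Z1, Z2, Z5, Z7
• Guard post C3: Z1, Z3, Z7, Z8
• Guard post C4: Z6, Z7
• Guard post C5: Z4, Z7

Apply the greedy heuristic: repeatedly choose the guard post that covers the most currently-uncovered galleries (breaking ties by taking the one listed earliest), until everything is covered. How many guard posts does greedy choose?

Greedy: pick C2 (covers 4 new) → pick C1 (covers 2 new) → pick C3 (covers 2 new). Total picks: 3.

3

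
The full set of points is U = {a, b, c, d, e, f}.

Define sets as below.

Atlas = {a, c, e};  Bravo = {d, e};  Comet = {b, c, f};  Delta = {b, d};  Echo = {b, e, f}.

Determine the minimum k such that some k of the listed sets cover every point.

3

Atlas, Comet, and Delta cover everything between them: the union {a, b, c, d, e, f} is all of U.
Only Atlas contains a, so Atlas is forced; the remaining 3 points need at least 2 more sets (each remaining set adds at most 2) — so at least 3 sets are needed, and 3 is optimal.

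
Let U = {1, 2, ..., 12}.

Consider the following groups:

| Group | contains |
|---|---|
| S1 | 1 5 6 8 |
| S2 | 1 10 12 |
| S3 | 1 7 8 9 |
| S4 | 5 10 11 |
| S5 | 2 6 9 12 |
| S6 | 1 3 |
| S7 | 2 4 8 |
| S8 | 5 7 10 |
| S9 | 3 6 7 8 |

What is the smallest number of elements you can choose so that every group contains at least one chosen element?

4

The 4 elements {1, 5, 6, 8} hit every group.
No choice of 3 elements meets every group, so 4 is the minimum.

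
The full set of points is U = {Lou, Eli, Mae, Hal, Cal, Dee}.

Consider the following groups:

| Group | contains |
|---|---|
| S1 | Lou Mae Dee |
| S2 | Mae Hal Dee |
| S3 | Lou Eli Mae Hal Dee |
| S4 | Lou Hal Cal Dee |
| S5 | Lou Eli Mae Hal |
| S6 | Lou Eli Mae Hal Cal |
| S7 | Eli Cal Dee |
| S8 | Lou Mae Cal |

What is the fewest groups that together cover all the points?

Take {S5, S7}. Their union is {Lou, Eli, Mae, Hal, Cal, Dee}, which is all 6 points.
No single group has all 6 points (the largest, S3, has 5), so 2 is optimal.

2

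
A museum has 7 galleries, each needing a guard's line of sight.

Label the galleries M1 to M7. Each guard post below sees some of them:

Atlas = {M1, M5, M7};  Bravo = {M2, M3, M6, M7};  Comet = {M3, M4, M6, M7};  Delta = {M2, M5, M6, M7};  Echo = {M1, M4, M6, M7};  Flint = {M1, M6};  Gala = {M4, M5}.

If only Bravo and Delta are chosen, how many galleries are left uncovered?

2

Union of Bravo, Delta = {M2, M3, M5, M6, M7}.
Not covered: M1, M4 — 2 galleries.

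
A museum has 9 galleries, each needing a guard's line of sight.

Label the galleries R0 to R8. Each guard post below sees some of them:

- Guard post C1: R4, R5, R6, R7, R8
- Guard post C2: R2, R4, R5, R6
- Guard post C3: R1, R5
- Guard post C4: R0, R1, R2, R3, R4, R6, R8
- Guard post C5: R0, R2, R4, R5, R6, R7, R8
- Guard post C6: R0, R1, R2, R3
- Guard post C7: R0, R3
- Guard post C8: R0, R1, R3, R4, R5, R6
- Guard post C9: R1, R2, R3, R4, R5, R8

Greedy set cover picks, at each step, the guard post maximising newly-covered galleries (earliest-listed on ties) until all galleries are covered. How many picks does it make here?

2

Greedy: pick C4 (covers 7 new) → pick C1 (covers 2 new). Total picks: 2.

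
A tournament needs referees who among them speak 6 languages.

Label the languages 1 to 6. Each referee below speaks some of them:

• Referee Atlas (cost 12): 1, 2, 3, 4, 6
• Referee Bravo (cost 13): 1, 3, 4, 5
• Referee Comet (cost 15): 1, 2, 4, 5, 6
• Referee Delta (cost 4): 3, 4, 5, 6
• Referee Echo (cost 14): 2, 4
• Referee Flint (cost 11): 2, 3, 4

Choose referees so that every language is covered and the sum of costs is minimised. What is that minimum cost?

Atlas, Delta together cover every language (Atlas ∪ Delta = {1, 2, 3, 4, 5, 6}); total cost 12 + 4 = 16.
No covering selection has total cost below 16.

16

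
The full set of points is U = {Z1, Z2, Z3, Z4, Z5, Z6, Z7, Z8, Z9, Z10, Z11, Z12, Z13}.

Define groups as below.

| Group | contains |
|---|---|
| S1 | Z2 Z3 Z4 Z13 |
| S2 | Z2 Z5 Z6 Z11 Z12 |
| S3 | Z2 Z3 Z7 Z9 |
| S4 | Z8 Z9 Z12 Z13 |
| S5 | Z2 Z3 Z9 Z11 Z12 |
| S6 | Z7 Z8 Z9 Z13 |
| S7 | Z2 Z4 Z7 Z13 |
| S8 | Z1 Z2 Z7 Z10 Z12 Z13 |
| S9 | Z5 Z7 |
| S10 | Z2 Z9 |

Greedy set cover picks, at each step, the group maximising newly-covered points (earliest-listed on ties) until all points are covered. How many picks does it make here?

4

Greedy: pick S8 (covers 6 new) → pick S2 (covers 3 new) → pick S1 (covers 2 new) → pick S4 (covers 2 new). Total picks: 4.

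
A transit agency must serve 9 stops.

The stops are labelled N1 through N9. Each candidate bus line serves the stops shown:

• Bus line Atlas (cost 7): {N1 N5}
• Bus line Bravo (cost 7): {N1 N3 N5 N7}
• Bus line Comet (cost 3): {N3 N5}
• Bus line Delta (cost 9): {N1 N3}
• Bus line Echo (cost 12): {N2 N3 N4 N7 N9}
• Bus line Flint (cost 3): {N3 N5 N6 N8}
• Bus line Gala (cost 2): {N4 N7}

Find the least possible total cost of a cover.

22

Bravo, Echo, Flint together cover every stop (Bravo ∪ Echo ∪ Flint = {N1, N2, N3, N4, N5, N6, N7, N8, N9}); total cost 7 + 12 + 3 = 22.
The greedy pick Flint, Gala, Echo, Atlas costs 24; no covering selection beats 22.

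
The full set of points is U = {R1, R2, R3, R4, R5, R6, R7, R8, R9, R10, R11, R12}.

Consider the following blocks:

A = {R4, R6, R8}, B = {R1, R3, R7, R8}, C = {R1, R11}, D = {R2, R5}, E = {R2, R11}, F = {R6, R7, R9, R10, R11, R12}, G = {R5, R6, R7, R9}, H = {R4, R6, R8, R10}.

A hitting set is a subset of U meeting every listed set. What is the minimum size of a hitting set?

3

T = {R1, R2, R6} meets every block (each contains at least one member of T), and |T| = 3.
The blocks C, D, H are pairwise disjoint, so any hitting set needs a separate point for each — at least 3. Hence 3 is optimal.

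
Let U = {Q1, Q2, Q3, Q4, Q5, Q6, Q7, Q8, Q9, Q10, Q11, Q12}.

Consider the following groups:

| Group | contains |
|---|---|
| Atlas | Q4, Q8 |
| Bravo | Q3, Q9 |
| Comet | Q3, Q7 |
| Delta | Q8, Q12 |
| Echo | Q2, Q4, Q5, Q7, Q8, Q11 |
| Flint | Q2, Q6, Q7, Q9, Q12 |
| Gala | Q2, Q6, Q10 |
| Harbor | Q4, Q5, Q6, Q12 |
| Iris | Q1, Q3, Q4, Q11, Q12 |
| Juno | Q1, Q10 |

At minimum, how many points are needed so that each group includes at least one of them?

H = {Q3, Q4, Q10, Q12} meets every group (each contains at least one member of H), and |H| = 4.
No choice of 3 points meets every group, so 4 is the minimum.

4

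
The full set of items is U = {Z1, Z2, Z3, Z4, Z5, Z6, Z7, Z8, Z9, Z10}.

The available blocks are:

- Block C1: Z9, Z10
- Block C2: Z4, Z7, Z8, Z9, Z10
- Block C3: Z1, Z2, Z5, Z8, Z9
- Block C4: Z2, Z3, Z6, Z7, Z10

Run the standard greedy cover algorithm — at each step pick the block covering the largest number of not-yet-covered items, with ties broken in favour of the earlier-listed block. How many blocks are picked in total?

3

Greedy: pick C2 (covers 5 new) → pick C3 (covers 3 new) → pick C4 (covers 2 new). Total picks: 3.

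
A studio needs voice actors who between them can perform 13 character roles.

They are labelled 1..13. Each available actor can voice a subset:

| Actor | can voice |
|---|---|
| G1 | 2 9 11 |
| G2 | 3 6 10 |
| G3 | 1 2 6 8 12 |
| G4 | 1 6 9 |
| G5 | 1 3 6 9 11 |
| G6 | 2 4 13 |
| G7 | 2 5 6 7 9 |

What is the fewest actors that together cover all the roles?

5

G1 and G2 and G3 and G6 and G7 together: G1 ∪ G2 ∪ G3 ∪ G6 ∪ G7 = {1, 2, 3, 4, 5, 6, 7, 8, 9, 10, 11, 12, 13} — every role is covered.
No 4 of the 7 actors cover everything (all 35 combinations miss at least one role), so 5 is optimal.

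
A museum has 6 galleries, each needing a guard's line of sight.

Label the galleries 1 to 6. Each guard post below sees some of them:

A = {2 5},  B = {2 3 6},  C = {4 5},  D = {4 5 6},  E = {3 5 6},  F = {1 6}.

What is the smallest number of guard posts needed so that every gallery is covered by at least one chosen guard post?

3

Take {B, C, F}. Their union is {1, 2, 3, 4, 5, 6}, which is all 6 galleries.
Only F contains 1, so F is forced; the remaining 4 galleries need at least 2 more guard posts (each remaining guard post adds at most 2) — so at least 3 guard posts are needed, and 3 is optimal.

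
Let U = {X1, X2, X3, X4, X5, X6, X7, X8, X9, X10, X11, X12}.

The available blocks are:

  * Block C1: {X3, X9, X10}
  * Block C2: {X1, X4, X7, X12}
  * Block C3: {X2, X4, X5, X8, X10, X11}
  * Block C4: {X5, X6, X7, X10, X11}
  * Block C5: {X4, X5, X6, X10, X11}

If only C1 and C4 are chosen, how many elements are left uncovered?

5

Union of C1, C4 = {X3, X5, X6, X7, X9, X10, X11}.
Not covered: X1, X2, X4, X8, X12 — 5 elements.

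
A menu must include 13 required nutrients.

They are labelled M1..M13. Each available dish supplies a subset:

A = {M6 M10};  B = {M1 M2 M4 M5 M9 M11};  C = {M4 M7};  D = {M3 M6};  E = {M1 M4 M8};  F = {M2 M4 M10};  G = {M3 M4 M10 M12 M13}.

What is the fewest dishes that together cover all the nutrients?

5

B and C and D and E and G together: B ∪ C ∪ D ∪ E ∪ G = {M1, M2, M3, M4, M5, M6, M7, M8, M9, M10, M11, M12, M13} — every nutrient is covered.
No 4 of the 7 dishes cover everything (all 35 combinations miss at least one nutrient), so 5 is optimal.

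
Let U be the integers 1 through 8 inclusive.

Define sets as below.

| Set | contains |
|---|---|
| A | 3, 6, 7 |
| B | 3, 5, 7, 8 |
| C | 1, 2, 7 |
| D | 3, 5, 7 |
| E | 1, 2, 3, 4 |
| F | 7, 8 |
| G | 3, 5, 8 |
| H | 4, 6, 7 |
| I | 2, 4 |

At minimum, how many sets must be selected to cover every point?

B and E and H together: B ∪ E ∪ H = {1, 2, 3, 4, 5, 6, 7, 8} — every point is covered.
No 2 of the 9 sets cover everything (all 36 combinations miss at least one point), so 3 is optimal.

3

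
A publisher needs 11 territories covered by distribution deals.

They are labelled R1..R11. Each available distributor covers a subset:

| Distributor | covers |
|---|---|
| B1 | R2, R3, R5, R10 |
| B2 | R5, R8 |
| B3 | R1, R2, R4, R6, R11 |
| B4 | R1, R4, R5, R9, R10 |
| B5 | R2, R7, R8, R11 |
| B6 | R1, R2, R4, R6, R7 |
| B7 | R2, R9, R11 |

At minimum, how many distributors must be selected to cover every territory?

4

Take {B1, B3, B4, B5}. Their union is {R1, R2, R3, R4, R5, R6, R7, R8, R9, R10, R11}, which is all 11 territories.
No 3 of the 7 distributors cover everything (all 35 combinations miss at least one territory), so 4 is optimal.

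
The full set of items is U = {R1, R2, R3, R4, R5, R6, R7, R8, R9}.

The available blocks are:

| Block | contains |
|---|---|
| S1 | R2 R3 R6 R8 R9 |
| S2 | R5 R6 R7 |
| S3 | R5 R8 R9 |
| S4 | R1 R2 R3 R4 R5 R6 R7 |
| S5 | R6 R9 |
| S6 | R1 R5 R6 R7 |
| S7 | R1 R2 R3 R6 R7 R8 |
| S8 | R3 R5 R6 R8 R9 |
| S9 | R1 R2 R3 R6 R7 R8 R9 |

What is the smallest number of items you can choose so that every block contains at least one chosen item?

H = {R6, R9} meets every block (each contains at least one member of H), and |H| = 2.
No single item lies in every block, so at least 2 are needed and 2 is optimal.

2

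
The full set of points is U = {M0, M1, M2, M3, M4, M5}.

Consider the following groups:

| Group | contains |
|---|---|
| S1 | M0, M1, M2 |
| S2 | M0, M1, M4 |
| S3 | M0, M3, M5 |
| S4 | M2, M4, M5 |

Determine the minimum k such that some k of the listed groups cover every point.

S1, S2, and S3 cover everything between them: the union {M0, M1, M2, M3, M4, M5} is all of U.
Only S3 contains M3, so S3 is forced; the remaining 3 points need at least 2 more groups (each remaining group adds at most 2) — so at least 3 groups are needed, and 3 is optimal.

3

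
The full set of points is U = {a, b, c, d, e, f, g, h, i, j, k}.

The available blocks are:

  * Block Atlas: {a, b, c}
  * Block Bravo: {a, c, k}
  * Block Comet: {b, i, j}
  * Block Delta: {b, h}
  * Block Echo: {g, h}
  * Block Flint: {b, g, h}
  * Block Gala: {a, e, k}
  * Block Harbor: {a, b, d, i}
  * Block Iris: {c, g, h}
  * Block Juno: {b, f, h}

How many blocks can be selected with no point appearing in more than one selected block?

3

Comet, Gala, Iris are pairwise disjoint (Comet={b,i,j}; Gala={a,e,k}; Iris={c,g,h}).
Every remaining block overlaps one of these, and no 4 of the listed blocks are pairwise disjoint, so 3 is the maximum.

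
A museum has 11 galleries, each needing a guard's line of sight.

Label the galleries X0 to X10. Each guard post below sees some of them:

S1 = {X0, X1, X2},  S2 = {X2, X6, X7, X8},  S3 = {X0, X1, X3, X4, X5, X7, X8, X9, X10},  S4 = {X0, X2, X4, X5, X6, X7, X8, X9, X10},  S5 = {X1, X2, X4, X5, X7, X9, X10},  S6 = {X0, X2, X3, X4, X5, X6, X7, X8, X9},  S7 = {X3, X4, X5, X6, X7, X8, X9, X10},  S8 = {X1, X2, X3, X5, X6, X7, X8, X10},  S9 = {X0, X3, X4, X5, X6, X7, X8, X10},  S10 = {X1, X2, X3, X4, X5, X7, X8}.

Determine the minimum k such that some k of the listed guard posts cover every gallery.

2

S6 and S8 together: S6 ∪ S8 = {X0, X1, X2, X3, X4, X5, X6, X7, X8, X9, X10} — every gallery is covered.
No single guard post has all 11 galleries (the largest, S3, has 9), so 2 is optimal.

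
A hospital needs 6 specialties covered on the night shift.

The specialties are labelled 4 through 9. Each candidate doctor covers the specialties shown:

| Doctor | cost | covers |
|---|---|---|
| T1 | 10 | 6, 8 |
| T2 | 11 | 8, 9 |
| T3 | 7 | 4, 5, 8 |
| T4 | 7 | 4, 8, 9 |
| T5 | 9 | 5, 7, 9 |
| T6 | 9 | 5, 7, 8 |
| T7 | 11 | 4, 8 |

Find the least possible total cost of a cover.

26

T1, T4, T6 together cover every specialty (T1 ∪ T4 ∪ T6 = {4, 5, 6, 7, 8, 9}); total cost 10 + 7 + 9 = 26.
No covering selection has total cost below 26.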